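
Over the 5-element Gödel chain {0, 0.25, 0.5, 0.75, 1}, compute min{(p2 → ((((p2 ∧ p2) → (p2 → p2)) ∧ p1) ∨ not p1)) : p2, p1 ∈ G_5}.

0.25

The minimum is attained at p2 = 0.5, p1 = 0.25:
  (p2 ∧ p2) = min(0.5, 0.5) = 0.5
  (p2 → p2): 0.5 ≤ 0.5, so result = 1
  ((p2 ∧ p2) → (p2 → p2)): 0.5 ≤ 1, so result = 1
  (((p2 ∧ p2) → (p2 → p2)) ∧ p1) = min(1, 0.25) = 0.25
  not p1: Gödel ¬ of 0.25 = 0 (operand ≠ 0)
  ((((p2 ∧ p2) → (p2 → p2)) ∧ p1) ∨ not p1) = max(0.25, 0) = 0.25
  (p2 → ((((p2 ∧ p2) → (p2 → p2)) ∧ p1) ∨ not p1)): 0.5 > 0.25, so result = 0.25
Checking all 25 assignments confirms none give a value below 0.25.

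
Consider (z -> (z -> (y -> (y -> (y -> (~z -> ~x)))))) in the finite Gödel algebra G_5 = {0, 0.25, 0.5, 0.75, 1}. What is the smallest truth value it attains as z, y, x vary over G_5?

Every assignment gives 1. For instance at z = 0, y = 0, x = 0:
  ~z: Gödel ¬ of 0 = 1 (operand is 0)
  ~x: Gödel ¬ of 0 = 1 (operand is 0)
  (~z -> ~x): 1 ≤ 1, so result = 1
  (y -> (~z -> ~x)): 0 ≤ 1, so result = 1
  (y -> (y -> (~z -> ~x))): 0 ≤ 1, so result = 1
  (y -> (y -> (y -> (~z -> ~x)))): 0 ≤ 1, so result = 1
  (z -> (y -> (y -> (y -> (~z -> ~x))))): 0 ≤ 1, so result = 1
  (z -> (z -> (y -> (y -> (y -> (~z -> ~x)))))): 0 ≤ 1, so result = 1
All 125 assignments give value 1 — the formula is a G_5-tautology.

1.00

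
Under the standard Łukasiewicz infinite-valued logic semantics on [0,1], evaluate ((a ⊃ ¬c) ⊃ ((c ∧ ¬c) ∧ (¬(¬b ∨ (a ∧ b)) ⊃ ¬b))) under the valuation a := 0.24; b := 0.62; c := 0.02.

0.02

¬c: Łukasiewicz ¬ gives 1 − 0.02 = 0.98
(a ⊃ ¬c): min(1, 1 − 0.24 + 0.98) = 1
¬c: Łukasiewicz ¬ gives 1 − 0.02 = 0.98
(c ∧ ¬c) = min(0.02, 0.98) = 0.02
¬b: Łukasiewicz ¬ gives 1 − 0.62 = 0.38
(a ∧ b) = min(0.24, 0.62) = 0.24
(¬b ∨ (a ∧ b)) = max(0.38, 0.24) = 0.38
¬(¬b ∨ (a ∧ b)): Łukasiewicz ¬ gives 1 − 0.38 = 0.62
¬b: Łukasiewicz ¬ gives 1 − 0.62 = 0.38
(¬(¬b ∨ (a ∧ b)) ⊃ ¬b): min(1, 1 − 0.62 + 0.38) = 0.76
((c ∧ ¬c) ∧ (¬(¬b ∨ (a ∧ b)) ⊃ ¬b)) = min(0.02, 0.76) = 0.02
((a ⊃ ¬c) ⊃ ((c ∧ ¬c) ∧ (¬(¬b ∨ (a ∧ b)) ⊃ ¬b))): min(1, 1 − 1 + 0.02) = 0.02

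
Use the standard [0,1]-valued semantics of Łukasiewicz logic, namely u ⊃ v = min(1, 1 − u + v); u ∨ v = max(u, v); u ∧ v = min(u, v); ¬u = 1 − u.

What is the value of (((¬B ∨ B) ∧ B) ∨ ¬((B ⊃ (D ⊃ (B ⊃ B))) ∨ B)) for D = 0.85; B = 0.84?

0.84

¬B: Łukasiewicz ¬ gives 1 − 0.84 = 0.16
(¬B ∨ B) = max(0.16, 0.84) = 0.84
((¬B ∨ B) ∧ B) = min(0.84, 0.84) = 0.84
(B ⊃ B): min(1, 1 − 0.84 + 0.84) = 1
(D ⊃ (B ⊃ B)): min(1, 1 − 0.85 + 1) = 1
(B ⊃ (D ⊃ (B ⊃ B))): min(1, 1 − 0.84 + 1) = 1
((B ⊃ (D ⊃ (B ⊃ B))) ∨ B) = max(1, 0.84) = 1
¬((B ⊃ (D ⊃ (B ⊃ B))) ∨ B): Łukasiewicz ¬ gives 1 − 1 = 0
(((¬B ∨ B) ∧ B) ∨ ¬((B ⊃ (D ⊃ (B ⊃ B))) ∨ B)) = max(0.84, 0) = 0.84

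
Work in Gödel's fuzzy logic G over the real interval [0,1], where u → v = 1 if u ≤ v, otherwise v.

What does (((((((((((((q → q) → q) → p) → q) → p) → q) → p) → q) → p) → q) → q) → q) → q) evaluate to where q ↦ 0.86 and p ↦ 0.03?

0.86

(q → q): 0.86 ≤ 0.86, so result = 1
((q → q) → q): 1 > 0.86, so result = 0.86
(((q → q) → q) → p): 0.86 > 0.03, so result = 0.03
((((q → q) → q) → p) → q): 0.03 ≤ 0.86, so result = 1
(((((q → q) → q) → p) → q) → p): 1 > 0.03, so result = 0.03
((((((q → q) → q) → p) → q) → p) → q): 0.03 ≤ 0.86, so result = 1
(((((((q → q) → q) → p) → q) → p) → q) → p): 1 > 0.03, so result = 0.03
((((((((q → q) → q) → p) → q) → p) → q) → p) → q): 0.03 ≤ 0.86, so result = 1
(((((((((q → q) → q) → p) → q) → p) → q) → p) → q) → p): 1 > 0.03, so result = 0.03
((((((((((q → q) → q) → p) → q) → p) → q) → p) → q) → p) → q): 0.03 ≤ 0.86, so result = 1
(((((((((((q → q) → q) → p) → q) → p) → q) → p) → q) → p) → q) → q): 1 > 0.86, so result = 0.86
((((((((((((q → q) → q) → p) → q) → p) → q) → p) → q) → p) → q) → q) → q): 0.86 ≤ 0.86, so result = 1
(((((((((((((q → q) → q) → p) → q) → p) → q) → p) → q) → p) → q) → q) → q) → q): 1 > 0.86, so result = 0.86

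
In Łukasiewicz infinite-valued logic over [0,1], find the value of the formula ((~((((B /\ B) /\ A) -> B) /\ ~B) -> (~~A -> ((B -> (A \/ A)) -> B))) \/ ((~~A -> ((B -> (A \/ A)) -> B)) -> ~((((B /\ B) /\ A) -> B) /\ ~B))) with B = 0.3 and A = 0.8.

1.00

(B /\ B) = min(0.3, 0.3) = 0.3
((B /\ B) /\ A) = min(0.3, 0.8) = 0.3
(((B /\ B) /\ A) -> B): min(1, 1 − 0.3 + 0.3) = 1
~B: Łukasiewicz ¬ gives 1 − 0.3 = 0.7
((((B /\ B) /\ A) -> B) /\ ~B) = min(1, 0.7) = 0.7
~((((B /\ B) /\ A) -> B) /\ ~B): Łukasiewicz ¬ gives 1 − 0.7 = 0.3
~A: Łukasiewicz ¬ gives 1 − 0.8 = 0.2
~~A: Łukasiewicz ¬ gives 1 − 0.2 = 0.8
(A \/ A) = max(0.8, 0.8) = 0.8
(B -> (A \/ A)): min(1, 1 − 0.3 + 0.8) = 1
((B -> (A \/ A)) -> B): min(1, 1 − 1 + 0.3) = 0.3
(~~A -> ((B -> (A \/ A)) -> B)): min(1, 1 − 0.8 + 0.3) = 0.5
(~((((B /\ B) /\ A) -> B) /\ ~B) -> (~~A -> ((B -> (A \/ A)) -> B))): min(1, 1 − 0.3 + 0.5) = 1
~A: Łukasiewicz ¬ gives 1 − 0.8 = 0.2
~~A: Łukasiewicz ¬ gives 1 − 0.2 = 0.8
(A \/ A) = max(0.8, 0.8) = 0.8
(B -> (A \/ A)): min(1, 1 − 0.3 + 0.8) = 1
((B -> (A \/ A)) -> B): min(1, 1 − 1 + 0.3) = 0.3
(~~A -> ((B -> (A \/ A)) -> B)): min(1, 1 − 0.8 + 0.3) = 0.5
(B /\ B) = min(0.3, 0.3) = 0.3
((B /\ B) /\ A) = min(0.3, 0.8) = 0.3
(((B /\ B) /\ A) -> B): min(1, 1 − 0.3 + 0.3) = 1
~B: Łukasiewicz ¬ gives 1 − 0.3 = 0.7
((((B /\ B) /\ A) -> B) /\ ~B) = min(1, 0.7) = 0.7
~((((B /\ B) /\ A) -> B) /\ ~B): Łukasiewicz ¬ gives 1 − 0.7 = 0.3
((~~A -> ((B -> (A \/ A)) -> B)) -> ~((((B /\ B) /\ A) -> B) /\ ~B)): min(1, 1 − 0.5 + 0.3) = 0.8
((~((((B /\ B) /\ A) -> B) /\ ~B) -> (~~A -> ((B -> (A \/ A)) -> B))) \/ ((~~A -> ((B -> (A \/ A)) -> B)) -> ~((((B /\ B) /\ A) -> B) /\ ~B))) = max(1, 0.8) = 1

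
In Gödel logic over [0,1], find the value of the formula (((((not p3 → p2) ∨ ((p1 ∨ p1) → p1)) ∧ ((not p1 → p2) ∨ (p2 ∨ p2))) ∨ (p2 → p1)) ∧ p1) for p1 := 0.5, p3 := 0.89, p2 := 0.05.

not p3: Gödel ¬ of 0.89 = 0 (operand ≠ 0)
(not p3 → p2): 0 ≤ 0.05, so result = 1
(p1 ∨ p1) = max(0.5, 0.5) = 0.5
((p1 ∨ p1) → p1): 0.5 ≤ 0.5, so result = 1
((not p3 → p2) ∨ ((p1 ∨ p1) → p1)) = max(1, 1) = 1
not p1: Gödel ¬ of 0.5 = 0 (operand ≠ 0)
(not p1 → p2): 0 ≤ 0.05, so result = 1
(p2 ∨ p2) = max(0.05, 0.05) = 0.05
((not p1 → p2) ∨ (p2 ∨ p2)) = max(1, 0.05) = 1
(((not p3 → p2) ∨ ((p1 ∨ p1) → p1)) ∧ ((not p1 → p2) ∨ (p2 ∨ p2))) = min(1, 1) = 1
(p2 → p1): 0.05 ≤ 0.5, so result = 1
((((not p3 → p2) ∨ ((p1 ∨ p1) → p1)) ∧ ((not p1 → p2) ∨ (p2 ∨ p2))) ∨ (p2 → p1)) = max(1, 1) = 1
(((((not p3 → p2) ∨ ((p1 ∨ p1) → p1)) ∧ ((not p1 → p2) ∨ (p2 ∨ p2))) ∨ (p2 → p1)) ∧ p1) = min(1, 0.5) = 0.5

0.50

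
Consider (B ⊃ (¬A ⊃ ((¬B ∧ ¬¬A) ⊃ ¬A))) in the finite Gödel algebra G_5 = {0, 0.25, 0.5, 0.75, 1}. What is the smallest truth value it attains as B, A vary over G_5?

1.00

Every assignment gives 1. For instance at B = 0, A = 0:
  ¬A: Gödel ¬ of 0 = 1 (operand is 0)
  ¬B: Gödel ¬ of 0 = 1 (operand is 0)
  ¬A: Gödel ¬ of 0 = 1 (operand is 0)
  ¬¬A: Gödel ¬ of 1 = 0 (operand ≠ 0)
  (¬B ∧ ¬¬A) = min(1, 0) = 0
  ¬A: Gödel ¬ of 0 = 1 (operand is 0)
  ((¬B ∧ ¬¬A) ⊃ ¬A): 0 ≤ 1, so result = 1
  (¬A ⊃ ((¬B ∧ ¬¬A) ⊃ ¬A)): 1 ≤ 1, so result = 1
  (B ⊃ (¬A ⊃ ((¬B ∧ ¬¬A) ⊃ ¬A))): 0 ≤ 1, so result = 1
All 25 assignments give value 1 — the formula is a G_5-tautology.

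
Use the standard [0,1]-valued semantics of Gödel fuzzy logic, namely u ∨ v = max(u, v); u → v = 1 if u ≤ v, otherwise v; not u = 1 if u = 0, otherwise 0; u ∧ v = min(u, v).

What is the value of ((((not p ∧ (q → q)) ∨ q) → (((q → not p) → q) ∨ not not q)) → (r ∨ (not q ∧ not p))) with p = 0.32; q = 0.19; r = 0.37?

0.37

not p: Gödel ¬ of 0.32 = 0 (operand ≠ 0)
(q → q): 0.19 ≤ 0.19, so result = 1
(not p ∧ (q → q)) = min(0, 1) = 0
((not p ∧ (q → q)) ∨ q) = max(0, 0.19) = 0.19
not p: Gödel ¬ of 0.32 = 0 (operand ≠ 0)
(q → not p): 0.19 > 0, so result = 0
((q → not p) → q): 0 ≤ 0.19, so result = 1
not q: Gödel ¬ of 0.19 = 0 (operand ≠ 0)
not not q: Gödel ¬ of 0 = 1 (operand is 0)
(((q → not p) → q) ∨ not not q) = max(1, 1) = 1
(((not p ∧ (q → q)) ∨ q) → (((q → not p) → q) ∨ not not q)): 0.19 ≤ 1, so result = 1
not q: Gödel ¬ of 0.19 = 0 (operand ≠ 0)
not p: Gödel ¬ of 0.32 = 0 (operand ≠ 0)
(not q ∧ not p) = min(0, 0) = 0
(r ∨ (not q ∧ not p)) = max(0.37, 0) = 0.37
((((not p ∧ (q → q)) ∨ q) → (((q → not p) → q) ∨ not not q)) → (r ∨ (not q ∧ not p))): 1 > 0.37, so result = 0.37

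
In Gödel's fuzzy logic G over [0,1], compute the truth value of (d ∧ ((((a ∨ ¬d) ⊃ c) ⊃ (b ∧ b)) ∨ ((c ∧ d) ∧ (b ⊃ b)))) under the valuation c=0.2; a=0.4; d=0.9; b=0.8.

0.90

¬d: Gödel ¬ of 0.9 = 0 (operand ≠ 0)
(a ∨ ¬d) = max(0.4, 0) = 0.4
((a ∨ ¬d) ⊃ c): 0.4 > 0.2, so result = 0.2
(b ∧ b) = min(0.8, 0.8) = 0.8
(((a ∨ ¬d) ⊃ c) ⊃ (b ∧ b)): 0.2 ≤ 0.8, so result = 1
(c ∧ d) = min(0.2, 0.9) = 0.2
(b ⊃ b): 0.8 ≤ 0.8, so result = 1
((c ∧ d) ∧ (b ⊃ b)) = min(0.2, 1) = 0.2
((((a ∨ ¬d) ⊃ c) ⊃ (b ∧ b)) ∨ ((c ∧ d) ∧ (b ⊃ b))) = max(1, 0.2) = 1
(d ∧ ((((a ∨ ¬d) ⊃ c) ⊃ (b ∧ b)) ∨ ((c ∧ d) ∧ (b ⊃ b)))) = min(0.9, 1) = 0.9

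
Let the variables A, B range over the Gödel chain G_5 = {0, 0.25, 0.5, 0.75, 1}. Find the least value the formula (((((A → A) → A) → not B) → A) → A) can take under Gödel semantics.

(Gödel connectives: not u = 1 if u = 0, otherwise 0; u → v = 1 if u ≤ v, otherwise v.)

0.25

The minimum is attained at A = 0.25, B = 0.25:
  (A → A): 0.25 ≤ 0.25, so result = 1
  ((A → A) → A): 1 > 0.25, so result = 0.25
  not B: Gödel ¬ of 0.25 = 0 (operand ≠ 0)
  (((A → A) → A) → not B): 0.25 > 0, so result = 0
  ((((A → A) → A) → not B) → A): 0 ≤ 0.25, so result = 1
  (((((A → A) → A) → not B) → A) → A): 1 > 0.25, so result = 0.25
Checking all 25 assignments confirms none give a value below 0.25.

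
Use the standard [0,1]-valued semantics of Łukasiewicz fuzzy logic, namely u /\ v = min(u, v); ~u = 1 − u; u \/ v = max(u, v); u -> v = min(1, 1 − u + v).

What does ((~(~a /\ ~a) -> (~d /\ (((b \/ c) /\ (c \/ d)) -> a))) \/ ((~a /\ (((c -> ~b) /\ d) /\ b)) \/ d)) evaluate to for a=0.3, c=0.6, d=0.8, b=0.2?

~a: Łukasiewicz ¬ gives 1 − 0.3 = 0.7
~a: Łukasiewicz ¬ gives 1 − 0.3 = 0.7
(~a /\ ~a) = min(0.7, 0.7) = 0.7
~(~a /\ ~a): Łukasiewicz ¬ gives 1 − 0.7 = 0.3
~d: Łukasiewicz ¬ gives 1 − 0.8 = 0.2
(b \/ c) = max(0.2, 0.6) = 0.6
(c \/ d) = max(0.6, 0.8) = 0.8
((b \/ c) /\ (c \/ d)) = min(0.6, 0.8) = 0.6
(((b \/ c) /\ (c \/ d)) -> a): min(1, 1 − 0.6 + 0.3) = 0.7
(~d /\ (((b \/ c) /\ (c \/ d)) -> a)) = min(0.2, 0.7) = 0.2
(~(~a /\ ~a) -> (~d /\ (((b \/ c) /\ (c \/ d)) -> a))): min(1, 1 − 0.3 + 0.2) = 0.9
~a: Łukasiewicz ¬ gives 1 − 0.3 = 0.7
~b: Łukasiewicz ¬ gives 1 − 0.2 = 0.8
(c -> ~b): min(1, 1 − 0.6 + 0.8) = 1
((c -> ~b) /\ d) = min(1, 0.8) = 0.8
(((c -> ~b) /\ d) /\ b) = min(0.8, 0.2) = 0.2
(~a /\ (((c -> ~b) /\ d) /\ b)) = min(0.7, 0.2) = 0.2
((~a /\ (((c -> ~b) /\ d) /\ b)) \/ d) = max(0.2, 0.8) = 0.8
((~(~a /\ ~a) -> (~d /\ (((b \/ c) /\ (c \/ d)) -> a))) \/ ((~a /\ (((c -> ~b) /\ d) /\ b)) \/ d)) = max(0.9, 0.8) = 0.9

0.90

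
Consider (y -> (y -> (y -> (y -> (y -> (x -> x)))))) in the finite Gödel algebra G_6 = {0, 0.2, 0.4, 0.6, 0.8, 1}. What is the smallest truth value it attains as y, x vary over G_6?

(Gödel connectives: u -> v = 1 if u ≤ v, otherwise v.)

Every assignment gives 1. For instance at y = 0, x = 0:
  (x -> x): 0 ≤ 0, so result = 1
  (y -> (x -> x)): 0 ≤ 1, so result = 1
  (y -> (y -> (x -> x))): 0 ≤ 1, so result = 1
  (y -> (y -> (y -> (x -> x)))): 0 ≤ 1, so result = 1
  (y -> (y -> (y -> (y -> (x -> x))))): 0 ≤ 1, so result = 1
  (y -> (y -> (y -> (y -> (y -> (x -> x)))))): 0 ≤ 1, so result = 1
All 36 assignments give value 1 — the formula is a G_6-tautology.

1.00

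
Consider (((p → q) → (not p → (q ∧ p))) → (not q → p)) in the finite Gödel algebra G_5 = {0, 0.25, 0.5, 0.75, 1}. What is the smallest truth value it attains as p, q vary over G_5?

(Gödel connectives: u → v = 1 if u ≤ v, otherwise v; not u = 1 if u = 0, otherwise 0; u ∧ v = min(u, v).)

The minimum is attained at p = 0.25, q = 0:
  (p → q): 0.25 > 0, so result = 0
  not p: Gödel ¬ of 0.25 = 0 (operand ≠ 0)
  (q ∧ p) = min(0, 0.25) = 0
  (not p → (q ∧ p)): 0 ≤ 0, so result = 1
  ((p → q) → (not p → (q ∧ p))): 0 ≤ 1, so result = 1
  not q: Gödel ¬ of 0 = 1 (operand is 0)
  (not q → p): 1 > 0.25, so result = 0.25
  (((p → q) → (not p → (q ∧ p))) → (not q → p)): 1 > 0.25, so result = 0.25
Checking all 25 assignments confirms none give a value below 0.25.

0.25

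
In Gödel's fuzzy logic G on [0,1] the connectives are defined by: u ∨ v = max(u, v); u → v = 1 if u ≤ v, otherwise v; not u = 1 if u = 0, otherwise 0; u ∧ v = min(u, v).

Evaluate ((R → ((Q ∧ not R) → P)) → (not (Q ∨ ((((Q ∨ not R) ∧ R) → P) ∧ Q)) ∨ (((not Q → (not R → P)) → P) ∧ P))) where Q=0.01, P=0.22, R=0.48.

not R: Gödel ¬ of 0.48 = 0 (operand ≠ 0)
(Q ∧ not R) = min(0.01, 0) = 0
((Q ∧ not R) → P): 0 ≤ 0.22, so result = 1
(R → ((Q ∧ not R) → P)): 0.48 ≤ 1, so result = 1
not R: Gödel ¬ of 0.48 = 0 (operand ≠ 0)
(Q ∨ not R) = max(0.01, 0) = 0.01
((Q ∨ not R) ∧ R) = min(0.01, 0.48) = 0.01
(((Q ∨ not R) ∧ R) → P): 0.01 ≤ 0.22, so result = 1
((((Q ∨ not R) ∧ R) → P) ∧ Q) = min(1, 0.01) = 0.01
(Q ∨ ((((Q ∨ not R) ∧ R) → P) ∧ Q)) = max(0.01, 0.01) = 0.01
not (Q ∨ ((((Q ∨ not R) ∧ R) → P) ∧ Q)): Gödel ¬ of 0.01 = 0 (operand ≠ 0)
not Q: Gödel ¬ of 0.01 = 0 (operand ≠ 0)
not R: Gödel ¬ of 0.48 = 0 (operand ≠ 0)
(not R → P): 0 ≤ 0.22, so result = 1
(not Q → (not R → P)): 0 ≤ 1, so result = 1
((not Q → (not R → P)) → P): 1 > 0.22, so result = 0.22
(((not Q → (not R → P)) → P) ∧ P) = min(0.22, 0.22) = 0.22
(not (Q ∨ ((((Q ∨ not R) ∧ R) → P) ∧ Q)) ∨ (((not Q → (not R → P)) → P) ∧ P)) = max(0, 0.22) = 0.22
((R → ((Q ∧ not R) → P)) → (not (Q ∨ ((((Q ∨ not R) ∧ R) → P) ∧ Q)) ∨ (((not Q → (not R → P)) → P) ∧ P))): 1 > 0.22, so result = 0.22

0.22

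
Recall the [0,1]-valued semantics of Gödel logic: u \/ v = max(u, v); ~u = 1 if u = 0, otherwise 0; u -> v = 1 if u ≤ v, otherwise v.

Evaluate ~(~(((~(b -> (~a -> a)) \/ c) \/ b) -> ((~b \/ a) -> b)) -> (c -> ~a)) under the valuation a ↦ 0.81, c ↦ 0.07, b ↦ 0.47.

0.00

~a: Gödel ¬ of 0.81 = 0 (operand ≠ 0)
(~a -> a): 0 ≤ 0.81, so result = 1
(b -> (~a -> a)): 0.47 ≤ 1, so result = 1
~(b -> (~a -> a)): Gödel ¬ of 1 = 0 (operand ≠ 0)
(~(b -> (~a -> a)) \/ c) = max(0, 0.07) = 0.07
((~(b -> (~a -> a)) \/ c) \/ b) = max(0.07, 0.47) = 0.47
~b: Gödel ¬ of 0.47 = 0 (operand ≠ 0)
(~b \/ a) = max(0, 0.81) = 0.81
((~b \/ a) -> b): 0.81 > 0.47, so result = 0.47
(((~(b -> (~a -> a)) \/ c) \/ b) -> ((~b \/ a) -> b)): 0.47 ≤ 0.47, so result = 1
~(((~(b -> (~a -> a)) \/ c) \/ b) -> ((~b \/ a) -> b)): Gödel ¬ of 1 = 0 (operand ≠ 0)
~a: Gödel ¬ of 0.81 = 0 (operand ≠ 0)
(c -> ~a): 0.07 > 0, so result = 0
(~(((~(b -> (~a -> a)) \/ c) \/ b) -> ((~b \/ a) -> b)) -> (c -> ~a)): 0 ≤ 0, so result = 1
~(~(((~(b -> (~a -> a)) \/ c) \/ b) -> ((~b \/ a) -> b)) -> (c -> ~a)): Gödel ¬ of 1 = 0 (operand ≠ 0)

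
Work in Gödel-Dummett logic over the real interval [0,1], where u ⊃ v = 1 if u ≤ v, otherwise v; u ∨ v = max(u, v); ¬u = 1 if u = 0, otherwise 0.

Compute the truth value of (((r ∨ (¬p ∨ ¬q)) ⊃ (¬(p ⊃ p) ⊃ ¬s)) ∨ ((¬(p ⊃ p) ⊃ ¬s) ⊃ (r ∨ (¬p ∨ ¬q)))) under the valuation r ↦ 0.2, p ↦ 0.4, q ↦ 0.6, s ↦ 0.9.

1.00

¬p: Gödel ¬ of 0.4 = 0 (operand ≠ 0)
¬q: Gödel ¬ of 0.6 = 0 (operand ≠ 0)
(¬p ∨ ¬q) = max(0, 0) = 0
(r ∨ (¬p ∨ ¬q)) = max(0.2, 0) = 0.2
(p ⊃ p): 0.4 ≤ 0.4, so result = 1
¬(p ⊃ p): Gödel ¬ of 1 = 0 (operand ≠ 0)
¬s: Gödel ¬ of 0.9 = 0 (operand ≠ 0)
(¬(p ⊃ p) ⊃ ¬s): 0 ≤ 0, so result = 1
((r ∨ (¬p ∨ ¬q)) ⊃ (¬(p ⊃ p) ⊃ ¬s)): 0.2 ≤ 1, so result = 1
(p ⊃ p): 0.4 ≤ 0.4, so result = 1
¬(p ⊃ p): Gödel ¬ of 1 = 0 (operand ≠ 0)
¬s: Gödel ¬ of 0.9 = 0 (operand ≠ 0)
(¬(p ⊃ p) ⊃ ¬s): 0 ≤ 0, so result = 1
¬p: Gödel ¬ of 0.4 = 0 (operand ≠ 0)
¬q: Gödel ¬ of 0.6 = 0 (operand ≠ 0)
(¬p ∨ ¬q) = max(0, 0) = 0
(r ∨ (¬p ∨ ¬q)) = max(0.2, 0) = 0.2
((¬(p ⊃ p) ⊃ ¬s) ⊃ (r ∨ (¬p ∨ ¬q))): 1 > 0.2, so result = 0.2
(((r ∨ (¬p ∨ ¬q)) ⊃ (¬(p ⊃ p) ⊃ ¬s)) ∨ ((¬(p ⊃ p) ⊃ ¬s) ⊃ (r ∨ (¬p ∨ ¬q)))) = max(1, 0.2) = 1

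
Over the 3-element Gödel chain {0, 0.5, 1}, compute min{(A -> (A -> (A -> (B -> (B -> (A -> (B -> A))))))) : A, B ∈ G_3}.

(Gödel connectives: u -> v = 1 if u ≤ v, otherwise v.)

1.00

Every assignment gives 1. For instance at A = 0, B = 0:
  (B -> A): 0 ≤ 0, so result = 1
  (A -> (B -> A)): 0 ≤ 1, so result = 1
  (B -> (A -> (B -> A))): 0 ≤ 1, so result = 1
  (B -> (B -> (A -> (B -> A)))): 0 ≤ 1, so result = 1
  (A -> (B -> (B -> (A -> (B -> A))))): 0 ≤ 1, so result = 1
  (A -> (A -> (B -> (B -> (A -> (B -> A)))))): 0 ≤ 1, so result = 1
  (A -> (A -> (A -> (B -> (B -> (A -> (B -> A))))))): 0 ≤ 1, so result = 1
All 9 assignments give value 1 — the formula is a G_3-tautology.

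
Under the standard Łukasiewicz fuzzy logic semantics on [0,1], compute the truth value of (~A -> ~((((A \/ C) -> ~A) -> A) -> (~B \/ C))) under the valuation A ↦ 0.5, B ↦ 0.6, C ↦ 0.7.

0.50

~A: Łukasiewicz ¬ gives 1 − 0.5 = 0.5
(A \/ C) = max(0.5, 0.7) = 0.7
~A: Łukasiewicz ¬ gives 1 − 0.5 = 0.5
((A \/ C) -> ~A): min(1, 1 − 0.7 + 0.5) = 0.8
(((A \/ C) -> ~A) -> A): min(1, 1 − 0.8 + 0.5) = 0.7
~B: Łukasiewicz ¬ gives 1 − 0.6 = 0.4
(~B \/ C) = max(0.4, 0.7) = 0.7
((((A \/ C) -> ~A) -> A) -> (~B \/ C)): min(1, 1 − 0.7 + 0.7) = 1
~((((A \/ C) -> ~A) -> A) -> (~B \/ C)): Łukasiewicz ¬ gives 1 − 1 = 0
(~A -> ~((((A \/ C) -> ~A) -> A) -> (~B \/ C))): min(1, 1 − 0.5 + 0) = 0.5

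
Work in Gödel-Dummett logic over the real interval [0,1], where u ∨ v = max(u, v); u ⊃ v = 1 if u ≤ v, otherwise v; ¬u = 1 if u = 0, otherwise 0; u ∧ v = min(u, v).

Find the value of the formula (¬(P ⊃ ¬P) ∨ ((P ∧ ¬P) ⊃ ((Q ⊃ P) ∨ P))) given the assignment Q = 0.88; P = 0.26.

¬P: Gödel ¬ of 0.26 = 0 (operand ≠ 0)
(P ⊃ ¬P): 0.26 > 0, so result = 0
¬(P ⊃ ¬P): Gödel ¬ of 0 = 1 (operand is 0)
¬P: Gödel ¬ of 0.26 = 0 (operand ≠ 0)
(P ∧ ¬P) = min(0.26, 0) = 0
(Q ⊃ P): 0.88 > 0.26, so result = 0.26
((Q ⊃ P) ∨ P) = max(0.26, 0.26) = 0.26
((P ∧ ¬P) ⊃ ((Q ⊃ P) ∨ P)): 0 ≤ 0.26, so result = 1
(¬(P ⊃ ¬P) ∨ ((P ∧ ¬P) ⊃ ((Q ⊃ P) ∨ P))) = max(1, 1) = 1

1.00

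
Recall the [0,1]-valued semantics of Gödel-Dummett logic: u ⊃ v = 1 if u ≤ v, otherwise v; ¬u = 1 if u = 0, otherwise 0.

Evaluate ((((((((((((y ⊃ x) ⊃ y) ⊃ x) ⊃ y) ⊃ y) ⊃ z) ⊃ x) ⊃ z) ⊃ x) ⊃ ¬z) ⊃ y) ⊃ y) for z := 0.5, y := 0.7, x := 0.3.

(y ⊃ x): 0.7 > 0.3, so result = 0.3
((y ⊃ x) ⊃ y): 0.3 ≤ 0.7, so result = 1
(((y ⊃ x) ⊃ y) ⊃ x): 1 > 0.3, so result = 0.3
((((y ⊃ x) ⊃ y) ⊃ x) ⊃ y): 0.3 ≤ 0.7, so result = 1
(((((y ⊃ x) ⊃ y) ⊃ x) ⊃ y) ⊃ y): 1 > 0.7, so result = 0.7
((((((y ⊃ x) ⊃ y) ⊃ x) ⊃ y) ⊃ y) ⊃ z): 0.7 > 0.5, so result = 0.5
(((((((y ⊃ x) ⊃ y) ⊃ x) ⊃ y) ⊃ y) ⊃ z) ⊃ x): 0.5 > 0.3, so result = 0.3
((((((((y ⊃ x) ⊃ y) ⊃ x) ⊃ y) ⊃ y) ⊃ z) ⊃ x) ⊃ z): 0.3 ≤ 0.5, so result = 1
(((((((((y ⊃ x) ⊃ y) ⊃ x) ⊃ y) ⊃ y) ⊃ z) ⊃ x) ⊃ z) ⊃ x): 1 > 0.3, so result = 0.3
¬z: Gödel ¬ of 0.5 = 0 (operand ≠ 0)
((((((((((y ⊃ x) ⊃ y) ⊃ x) ⊃ y) ⊃ y) ⊃ z) ⊃ x) ⊃ z) ⊃ x) ⊃ ¬z): 0.3 > 0, so result = 0
(((((((((((y ⊃ x) ⊃ y) ⊃ x) ⊃ y) ⊃ y) ⊃ z) ⊃ x) ⊃ z) ⊃ x) ⊃ ¬z) ⊃ y): 0 ≤ 0.7, so result = 1
((((((((((((y ⊃ x) ⊃ y) ⊃ x) ⊃ y) ⊃ y) ⊃ z) ⊃ x) ⊃ z) ⊃ x) ⊃ ¬z) ⊃ y) ⊃ y): 1 > 0.7, so result = 0.7

0.70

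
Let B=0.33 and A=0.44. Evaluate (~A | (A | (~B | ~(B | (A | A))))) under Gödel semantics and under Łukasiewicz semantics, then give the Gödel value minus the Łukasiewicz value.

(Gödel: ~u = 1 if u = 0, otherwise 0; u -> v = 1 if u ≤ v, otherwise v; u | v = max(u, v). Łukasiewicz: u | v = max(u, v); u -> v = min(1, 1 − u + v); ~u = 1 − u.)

-0.23

Gödel evaluation:
  ~A: Gödel ¬ of 0.44 = 0 (operand ≠ 0)
  ~B: Gödel ¬ of 0.33 = 0 (operand ≠ 0)
  (A | A) = max(0.44, 0.44) = 0.44
  (B | (A | A)) = max(0.33, 0.44) = 0.44
  ~(B | (A | A)): Gödel ¬ of 0.44 = 0 (operand ≠ 0)
  (~B | ~(B | (A | A))) = max(0, 0) = 0
  (A | (~B | ~(B | (A | A)))) = max(0.44, 0) = 0.44
  (~A | (A | (~B | ~(B | (A | A))))) = max(0, 0.44) = 0.44
  Gödel value = 0.44
Łukasiewicz evaluation:
  ~A: Łukasiewicz ¬ gives 1 − 0.44 = 0.56
  ~B: Łukasiewicz ¬ gives 1 − 0.33 = 0.67
  (A | A) = max(0.44, 0.44) = 0.44
  (B | (A | A)) = max(0.33, 0.44) = 0.44
  ~(B | (A | A)): Łukasiewicz ¬ gives 1 − 0.44 = 0.56
  (~B | ~(B | (A | A))) = max(0.67, 0.56) = 0.67
  (A | (~B | ~(B | (A | A)))) = max(0.44, 0.67) = 0.67
  (~A | (A | (~B | ~(B | (A | A))))) = max(0.56, 0.67) = 0.67
  Łukasiewicz value = 0.67
Difference: 0.44 − 0.67 = -0.23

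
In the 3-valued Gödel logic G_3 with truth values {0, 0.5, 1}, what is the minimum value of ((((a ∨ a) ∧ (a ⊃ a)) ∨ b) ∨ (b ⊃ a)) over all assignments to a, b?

The minimum is attained at a = 0, b = 0.5:
  (a ∨ a) = max(0, 0) = 0
  (a ⊃ a): 0 ≤ 0, so result = 1
  ((a ∨ a) ∧ (a ⊃ a)) = min(0, 1) = 0
  (((a ∨ a) ∧ (a ⊃ a)) ∨ b) = max(0, 0.5) = 0.5
  (b ⊃ a): 0.5 > 0, so result = 0
  ((((a ∨ a) ∧ (a ⊃ a)) ∨ b) ∨ (b ⊃ a)) = max(0.5, 0) = 0.5
Checking all 9 assignments confirms none give a value below 0.50.

0.50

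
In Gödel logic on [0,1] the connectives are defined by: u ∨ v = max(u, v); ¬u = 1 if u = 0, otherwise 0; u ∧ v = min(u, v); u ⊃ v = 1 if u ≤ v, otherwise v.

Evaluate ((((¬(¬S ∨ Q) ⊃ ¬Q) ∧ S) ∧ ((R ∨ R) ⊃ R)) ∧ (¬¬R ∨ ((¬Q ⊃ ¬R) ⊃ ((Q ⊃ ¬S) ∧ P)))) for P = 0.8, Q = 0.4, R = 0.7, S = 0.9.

0.90

¬S: Gödel ¬ of 0.9 = 0 (operand ≠ 0)
(¬S ∨ Q) = max(0, 0.4) = 0.4
¬(¬S ∨ Q): Gödel ¬ of 0.4 = 0 (operand ≠ 0)
¬Q: Gödel ¬ of 0.4 = 0 (operand ≠ 0)
(¬(¬S ∨ Q) ⊃ ¬Q): 0 ≤ 0, so result = 1
((¬(¬S ∨ Q) ⊃ ¬Q) ∧ S) = min(1, 0.9) = 0.9
(R ∨ R) = max(0.7, 0.7) = 0.7
((R ∨ R) ⊃ R): 0.7 ≤ 0.7, so result = 1
(((¬(¬S ∨ Q) ⊃ ¬Q) ∧ S) ∧ ((R ∨ R) ⊃ R)) = min(0.9, 1) = 0.9
¬R: Gödel ¬ of 0.7 = 0 (operand ≠ 0)
¬¬R: Gödel ¬ of 0 = 1 (operand is 0)
¬Q: Gödel ¬ of 0.4 = 0 (operand ≠ 0)
¬R: Gödel ¬ of 0.7 = 0 (operand ≠ 0)
(¬Q ⊃ ¬R): 0 ≤ 0, so result = 1
¬S: Gödel ¬ of 0.9 = 0 (operand ≠ 0)
(Q ⊃ ¬S): 0.4 > 0, so result = 0
((Q ⊃ ¬S) ∧ P) = min(0, 0.8) = 0
((¬Q ⊃ ¬R) ⊃ ((Q ⊃ ¬S) ∧ P)): 1 > 0, so result = 0
(¬¬R ∨ ((¬Q ⊃ ¬R) ⊃ ((Q ⊃ ¬S) ∧ P))) = max(1, 0) = 1
((((¬(¬S ∨ Q) ⊃ ¬Q) ∧ S) ∧ ((R ∨ R) ⊃ R)) ∧ (¬¬R ∨ ((¬Q ⊃ ¬R) ⊃ ((Q ⊃ ¬S) ∧ P)))) = min(0.9, 1) = 0.9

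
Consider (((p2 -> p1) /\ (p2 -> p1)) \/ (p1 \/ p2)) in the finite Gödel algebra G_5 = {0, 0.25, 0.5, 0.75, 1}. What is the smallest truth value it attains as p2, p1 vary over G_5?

The minimum is attained at p2 = 0.25, p1 = 0:
  (p2 -> p1): 0.25 > 0, so result = 0
  (p2 -> p1): 0.25 > 0, so result = 0
  ((p2 -> p1) /\ (p2 -> p1)) = min(0, 0) = 0
  (p1 \/ p2) = max(0, 0.25) = 0.25
  (((p2 -> p1) /\ (p2 -> p1)) \/ (p1 \/ p2)) = max(0, 0.25) = 0.25
Checking all 25 assignments confirms none give a value below 0.25.

0.25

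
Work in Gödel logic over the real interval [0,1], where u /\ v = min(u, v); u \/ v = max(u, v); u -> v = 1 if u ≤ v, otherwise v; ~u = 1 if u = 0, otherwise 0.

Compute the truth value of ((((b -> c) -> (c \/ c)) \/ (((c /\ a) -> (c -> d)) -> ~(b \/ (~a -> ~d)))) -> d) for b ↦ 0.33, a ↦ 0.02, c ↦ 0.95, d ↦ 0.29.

(b -> c): 0.33 ≤ 0.95, so result = 1
(c \/ c) = max(0.95, 0.95) = 0.95
((b -> c) -> (c \/ c)): 1 > 0.95, so result = 0.95
(c /\ a) = min(0.95, 0.02) = 0.02
(c -> d): 0.95 > 0.29, so result = 0.29
((c /\ a) -> (c -> d)): 0.02 ≤ 0.29, so result = 1
~a: Gödel ¬ of 0.02 = 0 (operand ≠ 0)
~d: Gödel ¬ of 0.29 = 0 (operand ≠ 0)
(~a -> ~d): 0 ≤ 0, so result = 1
(b \/ (~a -> ~d)) = max(0.33, 1) = 1
~(b \/ (~a -> ~d)): Gödel ¬ of 1 = 0 (operand ≠ 0)
(((c /\ a) -> (c -> d)) -> ~(b \/ (~a -> ~d))): 1 > 0, so result = 0
(((b -> c) -> (c \/ c)) \/ (((c /\ a) -> (c -> d)) -> ~(b \/ (~a -> ~d)))) = max(0.95, 0) = 0.95
((((b -> c) -> (c \/ c)) \/ (((c /\ a) -> (c -> d)) -> ~(b \/ (~a -> ~d)))) -> d): 0.95 > 0.29, so result = 0.29

0.29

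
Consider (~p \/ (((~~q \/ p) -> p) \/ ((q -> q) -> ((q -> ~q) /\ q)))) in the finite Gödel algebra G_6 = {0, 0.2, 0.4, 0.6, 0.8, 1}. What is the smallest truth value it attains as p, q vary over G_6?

The minimum is attained at p = 0.2, q = 0.2:
  ~p: Gödel ¬ of 0.2 = 0 (operand ≠ 0)
  ~q: Gödel ¬ of 0.2 = 0 (operand ≠ 0)
  ~~q: Gödel ¬ of 0 = 1 (operand is 0)
  (~~q \/ p) = max(1, 0.2) = 1
  ((~~q \/ p) -> p): 1 > 0.2, so result = 0.2
  (q -> q): 0.2 ≤ 0.2, so result = 1
  ~q: Gödel ¬ of 0.2 = 0 (operand ≠ 0)
  (q -> ~q): 0.2 > 0, so result = 0
  ((q -> ~q) /\ q) = min(0, 0.2) = 0
  ((q -> q) -> ((q -> ~q) /\ q)): 1 > 0, so result = 0
  (((~~q \/ p) -> p) \/ ((q -> q) -> ((q -> ~q) /\ q))) = max(0.2, 0) = 0.2
  (~p \/ (((~~q \/ p) -> p) \/ ((q -> q) -> ((q -> ~q) /\ q)))) = max(0, 0.2) = 0.2
Checking all 36 assignments confirms none give a value below 0.20.

0.20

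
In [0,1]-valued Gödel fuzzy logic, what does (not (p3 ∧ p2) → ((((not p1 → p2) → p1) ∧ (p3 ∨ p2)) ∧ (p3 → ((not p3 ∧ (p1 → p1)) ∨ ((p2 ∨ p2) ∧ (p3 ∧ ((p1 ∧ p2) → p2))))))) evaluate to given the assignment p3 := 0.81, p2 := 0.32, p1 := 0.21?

(p3 ∧ p2) = min(0.81, 0.32) = 0.32
not (p3 ∧ p2): Gödel ¬ of 0.32 = 0 (operand ≠ 0)
not p1: Gödel ¬ of 0.21 = 0 (operand ≠ 0)
(not p1 → p2): 0 ≤ 0.32, so result = 1
((not p1 → p2) → p1): 1 > 0.21, so result = 0.21
(p3 ∨ p2) = max(0.81, 0.32) = 0.81
(((not p1 → p2) → p1) ∧ (p3 ∨ p2)) = min(0.21, 0.81) = 0.21
not p3: Gödel ¬ of 0.81 = 0 (operand ≠ 0)
(p1 → p1): 0.21 ≤ 0.21, so result = 1
(not p3 ∧ (p1 → p1)) = min(0, 1) = 0
(p2 ∨ p2) = max(0.32, 0.32) = 0.32
(p1 ∧ p2) = min(0.21, 0.32) = 0.21
((p1 ∧ p2) → p2): 0.21 ≤ 0.32, so result = 1
(p3 ∧ ((p1 ∧ p2) → p2)) = min(0.81, 1) = 0.81
((p2 ∨ p2) ∧ (p3 ∧ ((p1 ∧ p2) → p2))) = min(0.32, 0.81) = 0.32
((not p3 ∧ (p1 → p1)) ∨ ((p2 ∨ p2) ∧ (p3 ∧ ((p1 ∧ p2) → p2)))) = max(0, 0.32) = 0.32
(p3 → ((not p3 ∧ (p1 → p1)) ∨ ((p2 ∨ p2) ∧ (p3 ∧ ((p1 ∧ p2) → p2))))): 0.81 > 0.32, so result = 0.32
((((not p1 → p2) → p1) ∧ (p3 ∨ p2)) ∧ (p3 → ((not p3 ∧ (p1 → p1)) ∨ ((p2 ∨ p2) ∧ (p3 ∧ ((p1 ∧ p2) → p2)))))) = min(0.21, 0.32) = 0.21
(not (p3 ∧ p2) → ((((not p1 → p2) → p1) ∧ (p3 ∨ p2)) ∧ (p3 → ((not p3 ∧ (p1 → p1)) ∨ ((p2 ∨ p2) ∧ (p3 ∧ ((p1 ∧ p2) → p2))))))): 0 ≤ 0.21, so result = 1

1.00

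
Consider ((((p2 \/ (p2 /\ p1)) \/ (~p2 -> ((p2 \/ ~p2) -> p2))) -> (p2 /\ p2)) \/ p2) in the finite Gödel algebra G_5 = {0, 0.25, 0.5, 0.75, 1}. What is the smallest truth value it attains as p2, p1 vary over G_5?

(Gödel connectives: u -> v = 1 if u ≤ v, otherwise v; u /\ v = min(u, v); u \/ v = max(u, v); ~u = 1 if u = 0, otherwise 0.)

0.25

The minimum is attained at p2 = 0.25, p1 = 0:
  (p2 /\ p1) = min(0.25, 0) = 0
  (p2 \/ (p2 /\ p1)) = max(0.25, 0) = 0.25
  ~p2: Gödel ¬ of 0.25 = 0 (operand ≠ 0)
  ~p2: Gödel ¬ of 0.25 = 0 (operand ≠ 0)
  (p2 \/ ~p2) = max(0.25, 0) = 0.25
  ((p2 \/ ~p2) -> p2): 0.25 ≤ 0.25, so result = 1
  (~p2 -> ((p2 \/ ~p2) -> p2)): 0 ≤ 1, so result = 1
  ((p2 \/ (p2 /\ p1)) \/ (~p2 -> ((p2 \/ ~p2) -> p2))) = max(0.25, 1) = 1
  (p2 /\ p2) = min(0.25, 0.25) = 0.25
  (((p2 \/ (p2 /\ p1)) \/ (~p2 -> ((p2 \/ ~p2) -> p2))) -> (p2 /\ p2)): 1 > 0.25, so result = 0.25
  ((((p2 \/ (p2 /\ p1)) \/ (~p2 -> ((p2 \/ ~p2) -> p2))) -> (p2 /\ p2)) \/ p2) = max(0.25, 0.25) = 0.25
Checking all 25 assignments confirms none give a value below 0.25.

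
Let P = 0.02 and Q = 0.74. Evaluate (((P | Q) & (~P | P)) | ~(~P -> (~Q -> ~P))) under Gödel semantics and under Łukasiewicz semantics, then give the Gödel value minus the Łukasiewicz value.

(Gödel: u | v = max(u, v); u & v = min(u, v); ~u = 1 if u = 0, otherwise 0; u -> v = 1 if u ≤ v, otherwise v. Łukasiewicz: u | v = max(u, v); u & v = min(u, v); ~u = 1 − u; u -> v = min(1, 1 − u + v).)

-0.72

Gödel evaluation:
  (P | Q) = max(0.02, 0.74) = 0.74
  ~P: Gödel ¬ of 0.02 = 0 (operand ≠ 0)
  (~P | P) = max(0, 0.02) = 0.02
  ((P | Q) & (~P | P)) = min(0.74, 0.02) = 0.02
  ~P: Gödel ¬ of 0.02 = 0 (operand ≠ 0)
  ~Q: Gödel ¬ of 0.74 = 0 (operand ≠ 0)
  ~P: Gödel ¬ of 0.02 = 0 (operand ≠ 0)
  (~Q -> ~P): 0 ≤ 0, so result = 1
  (~P -> (~Q -> ~P)): 0 ≤ 1, so result = 1
  ~(~P -> (~Q -> ~P)): Gödel ¬ of 1 = 0 (operand ≠ 0)
  (((P | Q) & (~P | P)) | ~(~P -> (~Q -> ~P))) = max(0.02, 0) = 0.02
  Gödel value = 0.02
Łukasiewicz evaluation:
  (P | Q) = max(0.02, 0.74) = 0.74
  ~P: Łukasiewicz ¬ gives 1 − 0.02 = 0.98
  (~P | P) = max(0.98, 0.02) = 0.98
  ((P | Q) & (~P | P)) = min(0.74, 0.98) = 0.74
  ~P: Łukasiewicz ¬ gives 1 − 0.02 = 0.98
  ~Q: Łukasiewicz ¬ gives 1 − 0.74 = 0.26
  ~P: Łukasiewicz ¬ gives 1 − 0.02 = 0.98
  (~Q -> ~P): min(1, 1 − 0.26 + 0.98) = 1
  (~P -> (~Q -> ~P)): min(1, 1 − 0.98 + 1) = 1
  ~(~P -> (~Q -> ~P)): Łukasiewicz ¬ gives 1 − 1 = 0
  (((P | Q) & (~P | P)) | ~(~P -> (~Q -> ~P))) = max(0.74, 0) = 0.74
  Łukasiewicz value = 0.74
Difference: 0.02 − 0.74 = -0.72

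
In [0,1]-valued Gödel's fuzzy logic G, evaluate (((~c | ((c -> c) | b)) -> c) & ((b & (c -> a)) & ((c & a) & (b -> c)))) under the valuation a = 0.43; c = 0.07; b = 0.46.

0.07

~c: Gödel ¬ of 0.07 = 0 (operand ≠ 0)
(c -> c): 0.07 ≤ 0.07, so result = 1
((c -> c) | b) = max(1, 0.46) = 1
(~c | ((c -> c) | b)) = max(0, 1) = 1
((~c | ((c -> c) | b)) -> c): 1 > 0.07, so result = 0.07
(c -> a): 0.07 ≤ 0.43, so result = 1
(b & (c -> a)) = min(0.46, 1) = 0.46
(c & a) = min(0.07, 0.43) = 0.07
(b -> c): 0.46 > 0.07, so result = 0.07
((c & a) & (b -> c)) = min(0.07, 0.07) = 0.07
((b & (c -> a)) & ((c & a) & (b -> c))) = min(0.46, 0.07) = 0.07
(((~c | ((c -> c) | b)) -> c) & ((b & (c -> a)) & ((c & a) & (b -> c)))) = min(0.07, 0.07) = 0.07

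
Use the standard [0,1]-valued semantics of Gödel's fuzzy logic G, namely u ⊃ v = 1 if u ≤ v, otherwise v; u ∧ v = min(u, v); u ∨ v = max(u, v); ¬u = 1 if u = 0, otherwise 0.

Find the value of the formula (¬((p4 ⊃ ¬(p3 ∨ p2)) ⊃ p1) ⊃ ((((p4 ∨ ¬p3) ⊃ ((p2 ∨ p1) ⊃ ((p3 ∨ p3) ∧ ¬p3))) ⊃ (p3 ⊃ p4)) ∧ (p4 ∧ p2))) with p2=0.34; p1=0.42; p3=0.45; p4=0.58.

(p3 ∨ p2) = max(0.45, 0.34) = 0.45
¬(p3 ∨ p2): Gödel ¬ of 0.45 = 0 (operand ≠ 0)
(p4 ⊃ ¬(p3 ∨ p2)): 0.58 > 0, so result = 0
((p4 ⊃ ¬(p3 ∨ p2)) ⊃ p1): 0 ≤ 0.42, so result = 1
¬((p4 ⊃ ¬(p3 ∨ p2)) ⊃ p1): Gödel ¬ of 1 = 0 (operand ≠ 0)
¬p3: Gödel ¬ of 0.45 = 0 (operand ≠ 0)
(p4 ∨ ¬p3) = max(0.58, 0) = 0.58
(p2 ∨ p1) = max(0.34, 0.42) = 0.42
(p3 ∨ p3) = max(0.45, 0.45) = 0.45
¬p3: Gödel ¬ of 0.45 = 0 (operand ≠ 0)
((p3 ∨ p3) ∧ ¬p3) = min(0.45, 0) = 0
((p2 ∨ p1) ⊃ ((p3 ∨ p3) ∧ ¬p3)): 0.42 > 0, so result = 0
((p4 ∨ ¬p3) ⊃ ((p2 ∨ p1) ⊃ ((p3 ∨ p3) ∧ ¬p3))): 0.58 > 0, so result = 0
(p3 ⊃ p4): 0.45 ≤ 0.58, so result = 1
(((p4 ∨ ¬p3) ⊃ ((p2 ∨ p1) ⊃ ((p3 ∨ p3) ∧ ¬p3))) ⊃ (p3 ⊃ p4)): 0 ≤ 1, so result = 1
(p4 ∧ p2) = min(0.58, 0.34) = 0.34
((((p4 ∨ ¬p3) ⊃ ((p2 ∨ p1) ⊃ ((p3 ∨ p3) ∧ ¬p3))) ⊃ (p3 ⊃ p4)) ∧ (p4 ∧ p2)) = min(1, 0.34) = 0.34
(¬((p4 ⊃ ¬(p3 ∨ p2)) ⊃ p1) ⊃ ((((p4 ∨ ¬p3) ⊃ ((p2 ∨ p1) ⊃ ((p3 ∨ p3) ∧ ¬p3))) ⊃ (p3 ⊃ p4)) ∧ (p4 ∧ p2))): 0 ≤ 0.34, so result = 1

1.00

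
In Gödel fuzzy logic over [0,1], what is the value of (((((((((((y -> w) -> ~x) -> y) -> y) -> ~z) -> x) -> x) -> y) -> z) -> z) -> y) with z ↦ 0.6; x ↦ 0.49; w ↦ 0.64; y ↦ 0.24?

(y -> w): 0.24 ≤ 0.64, so result = 1
~x: Gödel ¬ of 0.49 = 0 (operand ≠ 0)
((y -> w) -> ~x): 1 > 0, so result = 0
(((y -> w) -> ~x) -> y): 0 ≤ 0.24, so result = 1
((((y -> w) -> ~x) -> y) -> y): 1 > 0.24, so result = 0.24
~z: Gödel ¬ of 0.6 = 0 (operand ≠ 0)
(((((y -> w) -> ~x) -> y) -> y) -> ~z): 0.24 > 0, so result = 0
((((((y -> w) -> ~x) -> y) -> y) -> ~z) -> x): 0 ≤ 0.49, so result = 1
(((((((y -> w) -> ~x) -> y) -> y) -> ~z) -> x) -> x): 1 > 0.49, so result = 0.49
((((((((y -> w) -> ~x) -> y) -> y) -> ~z) -> x) -> x) -> y): 0.49 > 0.24, so result = 0.24
(((((((((y -> w) -> ~x) -> y) -> y) -> ~z) -> x) -> x) -> y) -> z): 0.24 ≤ 0.6, so result = 1
((((((((((y -> w) -> ~x) -> y) -> y) -> ~z) -> x) -> x) -> y) -> z) -> z): 1 > 0.6, so result = 0.6
(((((((((((y -> w) -> ~x) -> y) -> y) -> ~z) -> x) -> x) -> y) -> z) -> z) -> y): 0.6 > 0.24, so result = 0.24

0.24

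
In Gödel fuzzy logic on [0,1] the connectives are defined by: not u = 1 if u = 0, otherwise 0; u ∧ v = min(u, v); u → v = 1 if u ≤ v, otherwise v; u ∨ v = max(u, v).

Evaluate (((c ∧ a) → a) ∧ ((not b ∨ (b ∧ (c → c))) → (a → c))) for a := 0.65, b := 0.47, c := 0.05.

(c ∧ a) = min(0.05, 0.65) = 0.05
((c ∧ a) → a): 0.05 ≤ 0.65, so result = 1
not b: Gödel ¬ of 0.47 = 0 (operand ≠ 0)
(c → c): 0.05 ≤ 0.05, so result = 1
(b ∧ (c → c)) = min(0.47, 1) = 0.47
(not b ∨ (b ∧ (c → c))) = max(0, 0.47) = 0.47
(a → c): 0.65 > 0.05, so result = 0.05
((not b ∨ (b ∧ (c → c))) → (a → c)): 0.47 > 0.05, so result = 0.05
(((c ∧ a) → a) ∧ ((not b ∨ (b ∧ (c → c))) → (a → c))) = min(1, 0.05) = 0.05

0.05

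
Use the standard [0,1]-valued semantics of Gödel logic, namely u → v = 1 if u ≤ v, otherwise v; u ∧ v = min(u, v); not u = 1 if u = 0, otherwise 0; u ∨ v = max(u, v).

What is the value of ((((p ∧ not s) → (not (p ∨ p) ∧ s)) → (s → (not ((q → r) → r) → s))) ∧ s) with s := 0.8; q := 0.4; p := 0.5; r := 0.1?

0.80

not s: Gödel ¬ of 0.8 = 0 (operand ≠ 0)
(p ∧ not s) = min(0.5, 0) = 0
(p ∨ p) = max(0.5, 0.5) = 0.5
not (p ∨ p): Gödel ¬ of 0.5 = 0 (operand ≠ 0)
(not (p ∨ p) ∧ s) = min(0, 0.8) = 0
((p ∧ not s) → (not (p ∨ p) ∧ s)): 0 ≤ 0, so result = 1
(q → r): 0.4 > 0.1, so result = 0.1
((q → r) → r): 0.1 ≤ 0.1, so result = 1
not ((q → r) → r): Gödel ¬ of 1 = 0 (operand ≠ 0)
(not ((q → r) → r) → s): 0 ≤ 0.8, so result = 1
(s → (not ((q → r) → r) → s)): 0.8 ≤ 1, so result = 1
(((p ∧ not s) → (not (p ∨ p) ∧ s)) → (s → (not ((q → r) → r) → s))): 1 ≤ 1, so result = 1
((((p ∧ not s) → (not (p ∨ p) ∧ s)) → (s → (not ((q → r) → r) → s))) ∧ s) = min(1, 0.8) = 0.8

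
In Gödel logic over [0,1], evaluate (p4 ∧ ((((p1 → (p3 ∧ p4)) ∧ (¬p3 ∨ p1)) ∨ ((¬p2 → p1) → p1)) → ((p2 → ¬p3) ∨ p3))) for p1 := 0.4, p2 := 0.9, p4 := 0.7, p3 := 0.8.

(p3 ∧ p4) = min(0.8, 0.7) = 0.7
(p1 → (p3 ∧ p4)): 0.4 ≤ 0.7, so result = 1
¬p3: Gödel ¬ of 0.8 = 0 (operand ≠ 0)
(¬p3 ∨ p1) = max(0, 0.4) = 0.4
((p1 → (p3 ∧ p4)) ∧ (¬p3 ∨ p1)) = min(1, 0.4) = 0.4
¬p2: Gödel ¬ of 0.9 = 0 (operand ≠ 0)
(¬p2 → p1): 0 ≤ 0.4, so result = 1
((¬p2 → p1) → p1): 1 > 0.4, so result = 0.4
(((p1 → (p3 ∧ p4)) ∧ (¬p3 ∨ p1)) ∨ ((¬p2 → p1) → p1)) = max(0.4, 0.4) = 0.4
¬p3: Gödel ¬ of 0.8 = 0 (operand ≠ 0)
(p2 → ¬p3): 0.9 > 0, so result = 0
((p2 → ¬p3) ∨ p3) = max(0, 0.8) = 0.8
((((p1 → (p3 ∧ p4)) ∧ (¬p3 ∨ p1)) ∨ ((¬p2 → p1) → p1)) → ((p2 → ¬p3) ∨ p3)): 0.4 ≤ 0.8, so result = 1
(p4 ∧ ((((p1 → (p3 ∧ p4)) ∧ (¬p3 ∨ p1)) ∨ ((¬p2 → p1) → p1)) → ((p2 → ¬p3) ∨ p3))) = min(0.7, 1) = 0.7

0.70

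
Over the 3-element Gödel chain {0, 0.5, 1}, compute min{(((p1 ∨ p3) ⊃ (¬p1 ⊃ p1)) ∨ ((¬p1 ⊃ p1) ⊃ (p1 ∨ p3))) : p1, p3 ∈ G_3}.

Every assignment gives 1. For instance at p1 = 0, p3 = 0:
  (p1 ∨ p3) = max(0, 0) = 0
  ¬p1: Gödel ¬ of 0 = 1 (operand is 0)
  (¬p1 ⊃ p1): 1 > 0, so result = 0
  ((p1 ∨ p3) ⊃ (¬p1 ⊃ p1)): 0 ≤ 0, so result = 1
  ¬p1: Gödel ¬ of 0 = 1 (operand is 0)
  (¬p1 ⊃ p1): 1 > 0, so result = 0
  (p1 ∨ p3) = max(0, 0) = 0
  ((¬p1 ⊃ p1) ⊃ (p1 ∨ p3)): 0 ≤ 0, so result = 1
  (((p1 ∨ p3) ⊃ (¬p1 ⊃ p1)) ∨ ((¬p1 ⊃ p1) ⊃ (p1 ∨ p3))) = max(1, 1) = 1
All 9 assignments give value 1 — the formula is a G_3-tautology.

1.00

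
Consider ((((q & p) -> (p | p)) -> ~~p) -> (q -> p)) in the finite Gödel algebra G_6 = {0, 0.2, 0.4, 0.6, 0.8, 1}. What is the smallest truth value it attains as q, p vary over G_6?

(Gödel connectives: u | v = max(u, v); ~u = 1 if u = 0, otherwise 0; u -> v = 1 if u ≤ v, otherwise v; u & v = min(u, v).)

The minimum is attained at q = 0.4, p = 0.2:
  (q & p) = min(0.4, 0.2) = 0.2
  (p | p) = max(0.2, 0.2) = 0.2
  ((q & p) -> (p | p)): 0.2 ≤ 0.2, so result = 1
  ~p: Gödel ¬ of 0.2 = 0 (operand ≠ 0)
  ~~p: Gödel ¬ of 0 = 1 (operand is 0)
  (((q & p) -> (p | p)) -> ~~p): 1 ≤ 1, so result = 1
  (q -> p): 0.4 > 0.2, so result = 0.2
  ((((q & p) -> (p | p)) -> ~~p) -> (q -> p)): 1 > 0.2, so result = 0.2
Checking all 36 assignments confirms none give a value below 0.20.

0.20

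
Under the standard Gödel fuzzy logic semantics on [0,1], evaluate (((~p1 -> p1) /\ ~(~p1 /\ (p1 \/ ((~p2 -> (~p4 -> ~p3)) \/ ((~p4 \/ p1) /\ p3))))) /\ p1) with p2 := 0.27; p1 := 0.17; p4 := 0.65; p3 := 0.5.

0.17

~p1: Gödel ¬ of 0.17 = 0 (operand ≠ 0)
(~p1 -> p1): 0 ≤ 0.17, so result = 1
~p1: Gödel ¬ of 0.17 = 0 (operand ≠ 0)
~p2: Gödel ¬ of 0.27 = 0 (operand ≠ 0)
~p4: Gödel ¬ of 0.65 = 0 (operand ≠ 0)
~p3: Gödel ¬ of 0.5 = 0 (operand ≠ 0)
(~p4 -> ~p3): 0 ≤ 0, so result = 1
(~p2 -> (~p4 -> ~p3)): 0 ≤ 1, so result = 1
~p4: Gödel ¬ of 0.65 = 0 (operand ≠ 0)
(~p4 \/ p1) = max(0, 0.17) = 0.17
((~p4 \/ p1) /\ p3) = min(0.17, 0.5) = 0.17
((~p2 -> (~p4 -> ~p3)) \/ ((~p4 \/ p1) /\ p3)) = max(1, 0.17) = 1
(p1 \/ ((~p2 -> (~p4 -> ~p3)) \/ ((~p4 \/ p1) /\ p3))) = max(0.17, 1) = 1
(~p1 /\ (p1 \/ ((~p2 -> (~p4 -> ~p3)) \/ ((~p4 \/ p1) /\ p3)))) = min(0, 1) = 0
~(~p1 /\ (p1 \/ ((~p2 -> (~p4 -> ~p3)) \/ ((~p4 \/ p1) /\ p3)))): Gödel ¬ of 0 = 1 (operand is 0)
((~p1 -> p1) /\ ~(~p1 /\ (p1 \/ ((~p2 -> (~p4 -> ~p3)) \/ ((~p4 \/ p1) /\ p3))))) = min(1, 1) = 1
(((~p1 -> p1) /\ ~(~p1 /\ (p1 \/ ((~p2 -> (~p4 -> ~p3)) \/ ((~p4 \/ p1) /\ p3))))) /\ p1) = min(1, 0.17) = 0.17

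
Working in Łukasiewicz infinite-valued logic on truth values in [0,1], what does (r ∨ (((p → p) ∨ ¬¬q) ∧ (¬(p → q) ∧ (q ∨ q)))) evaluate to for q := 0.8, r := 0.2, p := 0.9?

(p → p): min(1, 1 − 0.9 + 0.9) = 1
¬q: Łukasiewicz ¬ gives 1 − 0.8 = 0.2
¬¬q: Łukasiewicz ¬ gives 1 − 0.2 = 0.8
((p → p) ∨ ¬¬q) = max(1, 0.8) = 1
(p → q): min(1, 1 − 0.9 + 0.8) = 0.9
¬(p → q): Łukasiewicz ¬ gives 1 − 0.9 = 0.1
(q ∨ q) = max(0.8, 0.8) = 0.8
(¬(p → q) ∧ (q ∨ q)) = min(0.1, 0.8) = 0.1
(((p → p) ∨ ¬¬q) ∧ (¬(p → q) ∧ (q ∨ q))) = min(1, 0.1) = 0.1
(r ∨ (((p → p) ∨ ¬¬q) ∧ (¬(p → q) ∧ (q ∨ q)))) = max(0.2, 0.1) = 0.2

0.20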